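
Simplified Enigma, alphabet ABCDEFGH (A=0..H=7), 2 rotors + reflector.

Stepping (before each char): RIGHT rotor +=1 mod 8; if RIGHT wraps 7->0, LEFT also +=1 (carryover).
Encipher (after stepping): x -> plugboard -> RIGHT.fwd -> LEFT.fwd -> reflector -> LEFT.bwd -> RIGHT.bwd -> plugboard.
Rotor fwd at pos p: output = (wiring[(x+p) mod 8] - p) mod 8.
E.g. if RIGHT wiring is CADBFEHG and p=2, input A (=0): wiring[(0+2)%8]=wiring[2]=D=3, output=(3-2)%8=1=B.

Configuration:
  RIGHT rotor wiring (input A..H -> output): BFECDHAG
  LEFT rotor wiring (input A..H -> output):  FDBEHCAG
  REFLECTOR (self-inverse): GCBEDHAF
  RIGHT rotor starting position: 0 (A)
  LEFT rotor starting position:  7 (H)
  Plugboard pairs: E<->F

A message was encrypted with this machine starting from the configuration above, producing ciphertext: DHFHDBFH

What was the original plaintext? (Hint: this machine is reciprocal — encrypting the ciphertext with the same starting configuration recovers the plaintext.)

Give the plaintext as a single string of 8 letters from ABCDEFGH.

Answer: FGADFEAE

Derivation:
Char 1 ('D'): step: R->1, L=7; D->plug->D->R->C->L->E->refl->D->L'->G->R'->E->plug->F
Char 2 ('H'): step: R->2, L=7; H->plug->H->R->D->L->C->refl->B->L'->H->R'->G->plug->G
Char 3 ('F'): step: R->3, L=7; F->plug->E->R->D->L->C->refl->B->L'->H->R'->A->plug->A
Char 4 ('H'): step: R->4, L=7; H->plug->H->R->G->L->D->refl->E->L'->C->R'->D->plug->D
Char 5 ('D'): step: R->5, L=7; D->plug->D->R->E->L->F->refl->H->L'->A->R'->E->plug->F
Char 6 ('B'): step: R->6, L=7; B->plug->B->R->A->L->H->refl->F->L'->E->R'->F->plug->E
Char 7 ('F'): step: R->7, L=7; F->plug->E->R->D->L->C->refl->B->L'->H->R'->A->plug->A
Char 8 ('H'): step: R->0, L->0 (L advanced); H->plug->H->R->G->L->A->refl->G->L'->H->R'->F->plug->E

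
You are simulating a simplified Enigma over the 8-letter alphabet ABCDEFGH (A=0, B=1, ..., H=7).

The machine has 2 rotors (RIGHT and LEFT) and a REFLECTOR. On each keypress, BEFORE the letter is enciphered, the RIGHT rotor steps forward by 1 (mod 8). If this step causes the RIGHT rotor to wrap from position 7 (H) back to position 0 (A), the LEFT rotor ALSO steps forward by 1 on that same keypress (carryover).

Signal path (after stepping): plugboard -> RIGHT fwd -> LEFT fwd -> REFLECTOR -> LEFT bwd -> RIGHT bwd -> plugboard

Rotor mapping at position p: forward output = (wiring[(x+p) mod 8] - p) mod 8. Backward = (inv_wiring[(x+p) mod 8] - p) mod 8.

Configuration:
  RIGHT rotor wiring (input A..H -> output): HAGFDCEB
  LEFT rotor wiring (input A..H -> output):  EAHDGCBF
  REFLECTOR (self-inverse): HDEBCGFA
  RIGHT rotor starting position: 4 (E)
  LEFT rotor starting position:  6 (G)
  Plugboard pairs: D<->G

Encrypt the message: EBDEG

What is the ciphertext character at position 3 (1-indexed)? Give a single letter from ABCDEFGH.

Char 1 ('E'): step: R->5, L=6; E->plug->E->R->D->L->C->refl->E->L'->H->R'->B->plug->B
Char 2 ('B'): step: R->6, L=6; B->plug->B->R->D->L->C->refl->E->L'->H->R'->F->plug->F
Char 3 ('D'): step: R->7, L=6; D->plug->G->R->D->L->C->refl->E->L'->H->R'->D->plug->G

G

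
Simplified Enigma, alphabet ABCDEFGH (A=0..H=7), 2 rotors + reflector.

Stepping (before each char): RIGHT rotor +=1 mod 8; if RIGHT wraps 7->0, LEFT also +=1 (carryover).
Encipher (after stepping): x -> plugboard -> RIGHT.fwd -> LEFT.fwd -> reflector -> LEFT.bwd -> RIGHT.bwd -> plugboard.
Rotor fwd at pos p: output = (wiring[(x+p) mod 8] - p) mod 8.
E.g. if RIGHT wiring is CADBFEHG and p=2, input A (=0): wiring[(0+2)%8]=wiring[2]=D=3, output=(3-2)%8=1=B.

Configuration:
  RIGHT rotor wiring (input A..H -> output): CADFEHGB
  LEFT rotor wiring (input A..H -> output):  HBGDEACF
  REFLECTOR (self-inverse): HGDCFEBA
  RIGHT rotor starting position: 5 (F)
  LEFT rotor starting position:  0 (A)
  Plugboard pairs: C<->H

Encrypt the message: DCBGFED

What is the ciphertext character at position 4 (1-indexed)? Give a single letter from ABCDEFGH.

Char 1 ('D'): step: R->6, L=0; D->plug->D->R->C->L->G->refl->B->L'->B->R'->H->plug->C
Char 2 ('C'): step: R->7, L=0; C->plug->H->R->H->L->F->refl->E->L'->E->R'->D->plug->D
Char 3 ('B'): step: R->0, L->1 (L advanced); B->plug->B->R->A->L->A->refl->H->L'->E->R'->E->plug->E
Char 4 ('G'): step: R->1, L=1; G->plug->G->R->A->L->A->refl->H->L'->E->R'->C->plug->H

H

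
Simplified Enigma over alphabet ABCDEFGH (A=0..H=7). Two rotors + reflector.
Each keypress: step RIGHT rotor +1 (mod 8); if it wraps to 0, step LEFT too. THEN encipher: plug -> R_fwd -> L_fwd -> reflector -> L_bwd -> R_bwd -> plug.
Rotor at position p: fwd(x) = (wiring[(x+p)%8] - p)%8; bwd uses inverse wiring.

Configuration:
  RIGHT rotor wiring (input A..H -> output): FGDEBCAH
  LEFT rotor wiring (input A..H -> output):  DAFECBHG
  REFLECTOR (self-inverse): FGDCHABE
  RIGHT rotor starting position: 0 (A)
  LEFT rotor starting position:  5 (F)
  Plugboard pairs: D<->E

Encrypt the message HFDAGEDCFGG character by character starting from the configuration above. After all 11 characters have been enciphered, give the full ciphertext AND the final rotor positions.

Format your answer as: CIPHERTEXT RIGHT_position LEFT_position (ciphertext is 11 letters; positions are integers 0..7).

Answer: DCAGAFCHCCC 3 6

Derivation:
Char 1 ('H'): step: R->1, L=5; H->plug->H->R->E->L->D->refl->C->L'->B->R'->E->plug->D
Char 2 ('F'): step: R->2, L=5; F->plug->F->R->F->L->A->refl->F->L'->H->R'->C->plug->C
Char 3 ('D'): step: R->3, L=5; D->plug->E->R->E->L->D->refl->C->L'->B->R'->A->plug->A
Char 4 ('A'): step: R->4, L=5; A->plug->A->R->F->L->A->refl->F->L'->H->R'->G->plug->G
Char 5 ('G'): step: R->5, L=5; G->plug->G->R->H->L->F->refl->A->L'->F->R'->A->plug->A
Char 6 ('E'): step: R->6, L=5; E->plug->D->R->A->L->E->refl->H->L'->G->R'->F->plug->F
Char 7 ('D'): step: R->7, L=5; D->plug->E->R->F->L->A->refl->F->L'->H->R'->C->plug->C
Char 8 ('C'): step: R->0, L->6 (L advanced); C->plug->C->R->D->L->C->refl->D->L'->H->R'->H->plug->H
Char 9 ('F'): step: R->1, L=6; F->plug->F->R->H->L->D->refl->C->L'->D->R'->C->plug->C
Char 10 ('G'): step: R->2, L=6; G->plug->G->R->D->L->C->refl->D->L'->H->R'->C->plug->C
Char 11 ('G'): step: R->3, L=6; G->plug->G->R->D->L->C->refl->D->L'->H->R'->C->plug->C
Final: ciphertext=DCAGAFCHCCC, RIGHT=3, LEFT=6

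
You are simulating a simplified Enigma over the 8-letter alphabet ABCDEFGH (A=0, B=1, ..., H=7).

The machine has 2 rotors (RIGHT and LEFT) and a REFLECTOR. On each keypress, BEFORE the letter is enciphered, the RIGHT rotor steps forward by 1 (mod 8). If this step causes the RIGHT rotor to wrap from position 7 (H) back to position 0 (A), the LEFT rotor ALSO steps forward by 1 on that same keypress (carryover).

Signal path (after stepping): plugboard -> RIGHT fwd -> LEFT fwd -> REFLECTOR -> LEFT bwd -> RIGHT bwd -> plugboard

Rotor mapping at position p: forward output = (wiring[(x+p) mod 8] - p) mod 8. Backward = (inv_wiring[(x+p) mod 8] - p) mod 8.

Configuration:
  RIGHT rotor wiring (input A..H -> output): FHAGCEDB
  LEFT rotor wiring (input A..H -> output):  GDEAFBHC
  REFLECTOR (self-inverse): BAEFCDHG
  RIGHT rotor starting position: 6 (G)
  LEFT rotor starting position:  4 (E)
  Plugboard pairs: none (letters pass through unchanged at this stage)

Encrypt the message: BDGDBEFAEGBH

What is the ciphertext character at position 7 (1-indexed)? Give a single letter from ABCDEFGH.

Char 1 ('B'): step: R->7, L=4; B->plug->B->R->G->L->A->refl->B->L'->A->R'->C->plug->C
Char 2 ('D'): step: R->0, L->5 (L advanced); D->plug->D->R->G->L->D->refl->F->L'->C->R'->E->plug->E
Char 3 ('G'): step: R->1, L=5; G->plug->G->R->A->L->E->refl->C->L'->B->R'->D->plug->D
Char 4 ('D'): step: R->2, L=5; D->plug->D->R->C->L->F->refl->D->L'->G->R'->A->plug->A
Char 5 ('B'): step: R->3, L=5; B->plug->B->R->H->L->A->refl->B->L'->D->R'->A->plug->A
Char 6 ('E'): step: R->4, L=5; E->plug->E->R->B->L->C->refl->E->L'->A->R'->B->plug->B
Char 7 ('F'): step: R->5, L=5; F->plug->F->R->D->L->B->refl->A->L'->H->R'->A->plug->A

A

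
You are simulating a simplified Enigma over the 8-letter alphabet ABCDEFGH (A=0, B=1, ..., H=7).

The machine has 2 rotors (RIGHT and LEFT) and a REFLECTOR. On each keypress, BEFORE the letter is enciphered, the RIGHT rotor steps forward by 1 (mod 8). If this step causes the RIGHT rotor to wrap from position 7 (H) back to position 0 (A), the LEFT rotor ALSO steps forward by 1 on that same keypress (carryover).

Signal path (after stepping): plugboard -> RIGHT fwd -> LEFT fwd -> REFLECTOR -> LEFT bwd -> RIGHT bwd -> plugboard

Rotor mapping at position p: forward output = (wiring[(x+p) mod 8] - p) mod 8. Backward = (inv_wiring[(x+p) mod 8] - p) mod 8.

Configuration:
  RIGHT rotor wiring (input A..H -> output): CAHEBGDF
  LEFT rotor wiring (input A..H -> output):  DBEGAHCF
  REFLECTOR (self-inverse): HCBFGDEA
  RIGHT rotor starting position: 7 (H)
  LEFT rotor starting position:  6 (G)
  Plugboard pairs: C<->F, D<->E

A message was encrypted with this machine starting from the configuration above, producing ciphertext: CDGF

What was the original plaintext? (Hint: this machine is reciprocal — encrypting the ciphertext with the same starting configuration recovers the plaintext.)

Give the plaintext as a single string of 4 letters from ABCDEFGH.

Char 1 ('C'): step: R->0, L->7 (L advanced); C->plug->F->R->G->L->A->refl->H->L'->E->R'->D->plug->E
Char 2 ('D'): step: R->1, L=7; D->plug->E->R->F->L->B->refl->C->L'->C->R'->F->plug->C
Char 3 ('G'): step: R->2, L=7; G->plug->G->R->A->L->G->refl->E->L'->B->R'->E->plug->D
Char 4 ('F'): step: R->3, L=7; F->plug->C->R->D->L->F->refl->D->L'->H->R'->F->plug->C

Answer: ECDC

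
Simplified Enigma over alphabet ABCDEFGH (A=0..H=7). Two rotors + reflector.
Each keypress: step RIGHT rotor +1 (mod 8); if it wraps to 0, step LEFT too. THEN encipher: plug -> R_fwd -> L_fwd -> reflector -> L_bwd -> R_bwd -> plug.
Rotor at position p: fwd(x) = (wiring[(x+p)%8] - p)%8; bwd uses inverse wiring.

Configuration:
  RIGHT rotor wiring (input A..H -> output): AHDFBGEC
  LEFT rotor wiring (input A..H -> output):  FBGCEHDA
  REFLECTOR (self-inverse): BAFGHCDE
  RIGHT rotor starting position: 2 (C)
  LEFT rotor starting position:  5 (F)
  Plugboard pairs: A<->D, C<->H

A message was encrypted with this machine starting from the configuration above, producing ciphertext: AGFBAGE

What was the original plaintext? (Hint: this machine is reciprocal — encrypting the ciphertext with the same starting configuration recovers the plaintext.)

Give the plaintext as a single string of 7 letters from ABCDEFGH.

Answer: DEGFGBB

Derivation:
Char 1 ('A'): step: R->3, L=5; A->plug->D->R->B->L->G->refl->D->L'->C->R'->A->plug->D
Char 2 ('G'): step: R->4, L=5; G->plug->G->R->H->L->H->refl->E->L'->E->R'->E->plug->E
Char 3 ('F'): step: R->5, L=5; F->plug->F->R->G->L->F->refl->C->L'->A->R'->G->plug->G
Char 4 ('B'): step: R->6, L=5; B->plug->B->R->E->L->E->refl->H->L'->H->R'->F->plug->F
Char 5 ('A'): step: R->7, L=5; A->plug->D->R->E->L->E->refl->H->L'->H->R'->G->plug->G
Char 6 ('G'): step: R->0, L->6 (L advanced); G->plug->G->R->E->L->A->refl->B->L'->H->R'->B->plug->B
Char 7 ('E'): step: R->1, L=6; E->plug->E->R->F->L->E->refl->H->L'->C->R'->B->plug->B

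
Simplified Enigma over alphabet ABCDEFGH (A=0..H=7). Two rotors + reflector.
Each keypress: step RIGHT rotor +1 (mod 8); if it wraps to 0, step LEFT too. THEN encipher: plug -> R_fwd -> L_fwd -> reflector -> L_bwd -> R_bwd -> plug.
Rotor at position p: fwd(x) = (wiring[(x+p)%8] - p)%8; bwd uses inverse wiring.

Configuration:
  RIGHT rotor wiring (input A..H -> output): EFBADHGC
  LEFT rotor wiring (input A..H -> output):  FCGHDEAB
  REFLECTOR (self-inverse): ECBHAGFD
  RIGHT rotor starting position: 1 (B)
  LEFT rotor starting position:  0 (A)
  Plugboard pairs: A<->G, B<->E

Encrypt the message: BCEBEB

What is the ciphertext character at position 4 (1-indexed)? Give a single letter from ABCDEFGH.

Char 1 ('B'): step: R->2, L=0; B->plug->E->R->E->L->D->refl->H->L'->D->R'->H->plug->H
Char 2 ('C'): step: R->3, L=0; C->plug->C->R->E->L->D->refl->H->L'->D->R'->D->plug->D
Char 3 ('E'): step: R->4, L=0; E->plug->B->R->D->L->H->refl->D->L'->E->R'->H->plug->H
Char 4 ('B'): step: R->5, L=0; B->plug->E->R->A->L->F->refl->G->L'->C->R'->A->plug->G

G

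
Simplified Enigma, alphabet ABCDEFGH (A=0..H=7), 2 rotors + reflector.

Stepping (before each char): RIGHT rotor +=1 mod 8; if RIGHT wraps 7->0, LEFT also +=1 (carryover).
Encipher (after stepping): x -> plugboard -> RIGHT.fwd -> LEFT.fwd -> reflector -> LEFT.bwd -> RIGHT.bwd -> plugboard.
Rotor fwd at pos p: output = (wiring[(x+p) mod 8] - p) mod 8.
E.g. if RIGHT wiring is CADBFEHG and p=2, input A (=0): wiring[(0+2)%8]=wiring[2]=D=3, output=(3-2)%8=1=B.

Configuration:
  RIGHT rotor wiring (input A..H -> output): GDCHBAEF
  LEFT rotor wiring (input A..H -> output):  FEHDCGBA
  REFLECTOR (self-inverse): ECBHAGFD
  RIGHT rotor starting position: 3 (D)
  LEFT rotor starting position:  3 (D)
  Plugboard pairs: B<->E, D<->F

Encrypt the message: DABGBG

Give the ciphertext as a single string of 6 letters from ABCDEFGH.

Char 1 ('D'): step: R->4, L=3; D->plug->F->R->H->L->E->refl->A->L'->A->R'->C->plug->C
Char 2 ('A'): step: R->5, L=3; A->plug->A->R->D->L->G->refl->F->L'->E->R'->H->plug->H
Char 3 ('B'): step: R->6, L=3; B->plug->E->R->E->L->F->refl->G->L'->D->R'->G->plug->G
Char 4 ('G'): step: R->7, L=3; G->plug->G->R->B->L->H->refl->D->L'->C->R'->F->plug->D
Char 5 ('B'): step: R->0, L->4 (L advanced); B->plug->E->R->B->L->C->refl->B->L'->E->R'->G->plug->G
Char 6 ('G'): step: R->1, L=4; G->plug->G->R->E->L->B->refl->C->L'->B->R'->B->plug->E

Answer: CHGDGE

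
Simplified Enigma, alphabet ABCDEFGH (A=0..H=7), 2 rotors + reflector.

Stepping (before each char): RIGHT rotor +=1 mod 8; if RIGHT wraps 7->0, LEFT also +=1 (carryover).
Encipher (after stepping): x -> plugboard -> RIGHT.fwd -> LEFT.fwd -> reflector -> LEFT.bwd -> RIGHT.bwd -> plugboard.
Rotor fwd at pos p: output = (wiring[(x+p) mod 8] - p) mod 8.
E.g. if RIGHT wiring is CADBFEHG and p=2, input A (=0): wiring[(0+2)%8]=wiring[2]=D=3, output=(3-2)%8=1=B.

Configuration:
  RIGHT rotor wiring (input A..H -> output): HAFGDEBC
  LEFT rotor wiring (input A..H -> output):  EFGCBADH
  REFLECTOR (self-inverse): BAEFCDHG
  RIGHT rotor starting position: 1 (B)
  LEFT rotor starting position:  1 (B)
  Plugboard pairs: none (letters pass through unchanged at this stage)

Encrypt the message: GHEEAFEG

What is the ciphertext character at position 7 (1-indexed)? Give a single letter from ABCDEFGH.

Char 1 ('G'): step: R->2, L=1; G->plug->G->R->F->L->C->refl->E->L'->A->R'->F->plug->F
Char 2 ('H'): step: R->3, L=1; H->plug->H->R->C->L->B->refl->A->L'->D->R'->A->plug->A
Char 3 ('E'): step: R->4, L=1; E->plug->E->R->D->L->A->refl->B->L'->C->R'->H->plug->H
Char 4 ('E'): step: R->5, L=1; E->plug->E->R->D->L->A->refl->B->L'->C->R'->D->plug->D
Char 5 ('A'): step: R->6, L=1; A->plug->A->R->D->L->A->refl->B->L'->C->R'->D->plug->D
Char 6 ('F'): step: R->7, L=1; F->plug->F->R->E->L->H->refl->G->L'->G->R'->D->plug->D
Char 7 ('E'): step: R->0, L->2 (L advanced); E->plug->E->R->D->L->G->refl->H->L'->C->R'->H->plug->H

H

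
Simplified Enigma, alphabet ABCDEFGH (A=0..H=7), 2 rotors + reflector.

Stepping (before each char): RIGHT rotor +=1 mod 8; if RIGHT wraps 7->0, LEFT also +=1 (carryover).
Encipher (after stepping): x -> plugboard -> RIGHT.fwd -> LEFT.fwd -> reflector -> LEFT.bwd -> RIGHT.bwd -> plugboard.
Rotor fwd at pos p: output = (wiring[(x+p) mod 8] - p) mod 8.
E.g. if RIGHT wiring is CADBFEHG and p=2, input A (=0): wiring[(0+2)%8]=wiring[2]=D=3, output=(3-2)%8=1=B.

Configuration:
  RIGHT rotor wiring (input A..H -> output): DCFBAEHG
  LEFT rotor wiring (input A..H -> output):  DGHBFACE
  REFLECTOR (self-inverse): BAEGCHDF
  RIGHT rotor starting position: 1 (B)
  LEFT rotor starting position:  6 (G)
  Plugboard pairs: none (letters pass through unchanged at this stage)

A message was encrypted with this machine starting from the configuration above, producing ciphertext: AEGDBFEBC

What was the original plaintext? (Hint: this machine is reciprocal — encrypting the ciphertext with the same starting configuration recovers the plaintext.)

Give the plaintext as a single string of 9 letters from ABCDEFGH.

Answer: FDHBEGBAA

Derivation:
Char 1 ('A'): step: R->2, L=6; A->plug->A->R->D->L->A->refl->B->L'->E->R'->F->plug->F
Char 2 ('E'): step: R->3, L=6; E->plug->E->R->D->L->A->refl->B->L'->E->R'->D->plug->D
Char 3 ('G'): step: R->4, L=6; G->plug->G->R->B->L->G->refl->D->L'->F->R'->H->plug->H
Char 4 ('D'): step: R->5, L=6; D->plug->D->R->G->L->H->refl->F->L'->C->R'->B->plug->B
Char 5 ('B'): step: R->6, L=6; B->plug->B->R->A->L->E->refl->C->L'->H->R'->E->plug->E
Char 6 ('F'): step: R->7, L=6; F->plug->F->R->B->L->G->refl->D->L'->F->R'->G->plug->G
Char 7 ('E'): step: R->0, L->7 (L advanced); E->plug->E->R->A->L->F->refl->H->L'->C->R'->B->plug->B
Char 8 ('B'): step: R->1, L=7; B->plug->B->R->E->L->C->refl->E->L'->B->R'->A->plug->A
Char 9 ('C'): step: R->2, L=7; C->plug->C->R->G->L->B->refl->A->L'->D->R'->A->plug->A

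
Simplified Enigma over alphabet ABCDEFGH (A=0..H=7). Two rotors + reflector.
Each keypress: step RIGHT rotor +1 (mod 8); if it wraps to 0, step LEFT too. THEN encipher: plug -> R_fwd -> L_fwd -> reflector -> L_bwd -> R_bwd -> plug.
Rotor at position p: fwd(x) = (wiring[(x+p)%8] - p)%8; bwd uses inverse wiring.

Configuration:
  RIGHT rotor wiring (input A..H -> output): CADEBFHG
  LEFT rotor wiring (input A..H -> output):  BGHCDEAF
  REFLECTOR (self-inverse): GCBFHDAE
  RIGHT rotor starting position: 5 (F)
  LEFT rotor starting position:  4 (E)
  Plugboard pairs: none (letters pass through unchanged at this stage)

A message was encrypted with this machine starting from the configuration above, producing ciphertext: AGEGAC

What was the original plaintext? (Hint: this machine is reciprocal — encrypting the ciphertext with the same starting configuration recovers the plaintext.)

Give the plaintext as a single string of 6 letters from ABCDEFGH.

Answer: HDHEHF

Derivation:
Char 1 ('A'): step: R->6, L=4; A->plug->A->R->B->L->A->refl->G->L'->H->R'->H->plug->H
Char 2 ('G'): step: R->7, L=4; G->plug->G->R->G->L->D->refl->F->L'->E->R'->D->plug->D
Char 3 ('E'): step: R->0, L->5 (L advanced); E->plug->E->R->B->L->D->refl->F->L'->G->R'->H->plug->H
Char 4 ('G'): step: R->1, L=5; G->plug->G->R->F->L->C->refl->B->L'->E->R'->E->plug->E
Char 5 ('A'): step: R->2, L=5; A->plug->A->R->B->L->D->refl->F->L'->G->R'->H->plug->H
Char 6 ('C'): step: R->3, L=5; C->plug->C->R->C->L->A->refl->G->L'->H->R'->F->plug->F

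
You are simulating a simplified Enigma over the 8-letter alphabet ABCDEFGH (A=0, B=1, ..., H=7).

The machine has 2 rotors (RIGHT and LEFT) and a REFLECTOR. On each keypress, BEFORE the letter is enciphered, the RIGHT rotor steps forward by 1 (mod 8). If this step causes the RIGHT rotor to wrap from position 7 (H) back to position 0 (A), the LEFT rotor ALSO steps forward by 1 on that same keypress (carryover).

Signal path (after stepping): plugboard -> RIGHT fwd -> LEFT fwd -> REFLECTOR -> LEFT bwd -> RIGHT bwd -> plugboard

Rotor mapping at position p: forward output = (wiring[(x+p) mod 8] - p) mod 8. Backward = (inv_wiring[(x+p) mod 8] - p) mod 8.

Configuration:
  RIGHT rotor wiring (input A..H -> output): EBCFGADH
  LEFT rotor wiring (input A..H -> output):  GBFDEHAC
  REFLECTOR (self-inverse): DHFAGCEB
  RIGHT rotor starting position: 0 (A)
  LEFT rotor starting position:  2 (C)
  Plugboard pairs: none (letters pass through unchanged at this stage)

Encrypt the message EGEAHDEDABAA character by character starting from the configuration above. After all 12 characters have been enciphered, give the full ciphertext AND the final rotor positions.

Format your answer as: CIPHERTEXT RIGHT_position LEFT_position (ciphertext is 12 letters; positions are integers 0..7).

Char 1 ('E'): step: R->1, L=2; E->plug->E->R->H->L->H->refl->B->L'->B->R'->B->plug->B
Char 2 ('G'): step: R->2, L=2; G->plug->G->R->C->L->C->refl->F->L'->D->R'->B->plug->B
Char 3 ('E'): step: R->3, L=2; E->plug->E->R->E->L->G->refl->E->L'->G->R'->G->plug->G
Char 4 ('A'): step: R->4, L=2; A->plug->A->R->C->L->C->refl->F->L'->D->R'->D->plug->D
Char 5 ('H'): step: R->5, L=2; H->plug->H->R->B->L->B->refl->H->L'->H->R'->D->plug->D
Char 6 ('D'): step: R->6, L=2; D->plug->D->R->D->L->F->refl->C->L'->C->R'->H->plug->H
Char 7 ('E'): step: R->7, L=2; E->plug->E->R->G->L->E->refl->G->L'->E->R'->H->plug->H
Char 8 ('D'): step: R->0, L->3 (L advanced); D->plug->D->R->F->L->D->refl->A->L'->A->R'->F->plug->F
Char 9 ('A'): step: R->1, L=3; A->plug->A->R->A->L->A->refl->D->L'->F->R'->D->plug->D
Char 10 ('B'): step: R->2, L=3; B->plug->B->R->D->L->F->refl->C->L'->H->R'->H->plug->H
Char 11 ('A'): step: R->3, L=3; A->plug->A->R->C->L->E->refl->G->L'->G->R'->G->plug->G
Char 12 ('A'): step: R->4, L=3; A->plug->A->R->C->L->E->refl->G->L'->G->R'->G->plug->G
Final: ciphertext=BBGDDHHFDHGG, RIGHT=4, LEFT=3

Answer: BBGDDHHFDHGG 4 3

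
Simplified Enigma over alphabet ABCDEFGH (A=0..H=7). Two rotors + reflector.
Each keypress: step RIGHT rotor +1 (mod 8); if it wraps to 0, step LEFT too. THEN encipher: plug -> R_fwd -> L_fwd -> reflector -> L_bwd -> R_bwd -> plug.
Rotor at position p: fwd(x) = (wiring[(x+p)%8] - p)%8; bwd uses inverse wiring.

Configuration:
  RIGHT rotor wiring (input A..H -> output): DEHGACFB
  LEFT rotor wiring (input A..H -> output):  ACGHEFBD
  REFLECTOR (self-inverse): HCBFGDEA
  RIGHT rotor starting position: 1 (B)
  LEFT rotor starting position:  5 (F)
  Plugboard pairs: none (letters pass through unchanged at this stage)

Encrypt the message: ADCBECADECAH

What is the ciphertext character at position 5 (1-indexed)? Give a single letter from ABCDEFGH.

Char 1 ('A'): step: R->2, L=5; A->plug->A->R->F->L->B->refl->C->L'->G->R'->C->plug->C
Char 2 ('D'): step: R->3, L=5; D->plug->D->R->C->L->G->refl->E->L'->B->R'->G->plug->G
Char 3 ('C'): step: R->4, L=5; C->plug->C->R->B->L->E->refl->G->L'->C->R'->H->plug->H
Char 4 ('B'): step: R->5, L=5; B->plug->B->R->A->L->A->refl->H->L'->H->R'->E->plug->E
Char 5 ('E'): step: R->6, L=5; E->plug->E->R->B->L->E->refl->G->L'->C->R'->G->plug->G

G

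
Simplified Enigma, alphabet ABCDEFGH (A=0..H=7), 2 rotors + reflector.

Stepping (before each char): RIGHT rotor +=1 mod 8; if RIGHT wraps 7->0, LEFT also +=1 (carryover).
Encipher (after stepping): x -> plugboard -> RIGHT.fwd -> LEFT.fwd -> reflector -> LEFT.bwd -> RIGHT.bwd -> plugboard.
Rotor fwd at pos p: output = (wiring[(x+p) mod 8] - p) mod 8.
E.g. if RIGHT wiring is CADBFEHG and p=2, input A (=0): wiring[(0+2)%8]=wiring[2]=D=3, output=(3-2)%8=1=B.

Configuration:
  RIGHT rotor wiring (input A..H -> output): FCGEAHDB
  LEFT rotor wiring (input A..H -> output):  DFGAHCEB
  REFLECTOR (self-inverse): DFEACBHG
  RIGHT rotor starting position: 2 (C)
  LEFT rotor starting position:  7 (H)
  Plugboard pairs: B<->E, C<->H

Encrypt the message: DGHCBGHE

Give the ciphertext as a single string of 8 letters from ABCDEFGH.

Answer: AEGBEBGA

Derivation:
Char 1 ('D'): step: R->3, L=7; D->plug->D->R->A->L->C->refl->E->L'->B->R'->A->plug->A
Char 2 ('G'): step: R->4, L=7; G->plug->G->R->C->L->G->refl->H->L'->D->R'->B->plug->E
Char 3 ('H'): step: R->5, L=7; H->plug->C->R->E->L->B->refl->F->L'->H->R'->G->plug->G
Char 4 ('C'): step: R->6, L=7; C->plug->H->R->B->L->E->refl->C->L'->A->R'->E->plug->B
Char 5 ('B'): step: R->7, L=7; B->plug->E->R->F->L->A->refl->D->L'->G->R'->B->plug->E
Char 6 ('G'): step: R->0, L->0 (L advanced); G->plug->G->R->D->L->A->refl->D->L'->A->R'->E->plug->B
Char 7 ('H'): step: R->1, L=0; H->plug->C->R->D->L->A->refl->D->L'->A->R'->G->plug->G
Char 8 ('E'): step: R->2, L=0; E->plug->B->R->C->L->G->refl->H->L'->E->R'->A->plug->A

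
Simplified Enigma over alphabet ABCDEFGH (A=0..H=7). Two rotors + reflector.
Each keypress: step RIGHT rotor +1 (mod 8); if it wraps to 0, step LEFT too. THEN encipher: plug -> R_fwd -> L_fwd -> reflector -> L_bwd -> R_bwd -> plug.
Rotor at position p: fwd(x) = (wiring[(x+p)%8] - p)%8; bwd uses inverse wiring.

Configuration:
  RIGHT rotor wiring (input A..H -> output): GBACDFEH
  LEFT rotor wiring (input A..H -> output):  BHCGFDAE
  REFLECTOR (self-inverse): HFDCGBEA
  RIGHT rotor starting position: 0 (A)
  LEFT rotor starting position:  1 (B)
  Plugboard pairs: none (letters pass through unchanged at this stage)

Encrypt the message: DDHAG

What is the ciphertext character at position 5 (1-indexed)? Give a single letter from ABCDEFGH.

Char 1 ('D'): step: R->1, L=1; D->plug->D->R->C->L->F->refl->B->L'->B->R'->C->plug->C
Char 2 ('D'): step: R->2, L=1; D->plug->D->R->D->L->E->refl->G->L'->A->R'->B->plug->B
Char 3 ('H'): step: R->3, L=1; H->plug->H->R->F->L->H->refl->A->L'->H->R'->A->plug->A
Char 4 ('A'): step: R->4, L=1; A->plug->A->R->H->L->A->refl->H->L'->F->R'->F->plug->F
Char 5 ('G'): step: R->5, L=1; G->plug->G->R->F->L->H->refl->A->L'->H->R'->B->plug->B

B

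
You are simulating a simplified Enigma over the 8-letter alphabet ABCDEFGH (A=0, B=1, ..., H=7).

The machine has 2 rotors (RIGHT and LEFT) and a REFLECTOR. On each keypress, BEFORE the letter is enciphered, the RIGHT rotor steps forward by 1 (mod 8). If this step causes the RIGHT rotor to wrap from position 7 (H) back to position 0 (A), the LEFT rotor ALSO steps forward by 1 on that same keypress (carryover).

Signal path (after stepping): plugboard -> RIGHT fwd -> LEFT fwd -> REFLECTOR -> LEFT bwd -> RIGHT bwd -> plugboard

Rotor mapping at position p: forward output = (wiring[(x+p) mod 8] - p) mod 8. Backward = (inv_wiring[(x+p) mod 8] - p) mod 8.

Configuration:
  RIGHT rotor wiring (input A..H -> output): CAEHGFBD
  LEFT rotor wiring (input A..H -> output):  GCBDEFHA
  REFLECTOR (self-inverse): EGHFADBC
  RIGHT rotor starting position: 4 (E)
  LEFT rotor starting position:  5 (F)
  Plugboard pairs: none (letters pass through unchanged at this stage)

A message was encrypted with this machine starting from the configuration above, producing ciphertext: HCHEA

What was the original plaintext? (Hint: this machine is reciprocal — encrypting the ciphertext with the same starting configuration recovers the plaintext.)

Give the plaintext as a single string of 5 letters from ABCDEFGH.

Char 1 ('H'): step: R->5, L=5; H->plug->H->R->B->L->C->refl->H->L'->H->R'->F->plug->F
Char 2 ('C'): step: R->6, L=5; C->plug->C->R->E->L->F->refl->D->L'->C->R'->D->plug->D
Char 3 ('H'): step: R->7, L=5; H->plug->H->R->C->L->D->refl->F->L'->E->R'->A->plug->A
Char 4 ('E'): step: R->0, L->6 (L advanced); E->plug->E->R->G->L->G->refl->B->L'->A->R'->B->plug->B
Char 5 ('A'): step: R->1, L=6; A->plug->A->R->H->L->H->refl->C->L'->B->R'->H->plug->H

Answer: FDABH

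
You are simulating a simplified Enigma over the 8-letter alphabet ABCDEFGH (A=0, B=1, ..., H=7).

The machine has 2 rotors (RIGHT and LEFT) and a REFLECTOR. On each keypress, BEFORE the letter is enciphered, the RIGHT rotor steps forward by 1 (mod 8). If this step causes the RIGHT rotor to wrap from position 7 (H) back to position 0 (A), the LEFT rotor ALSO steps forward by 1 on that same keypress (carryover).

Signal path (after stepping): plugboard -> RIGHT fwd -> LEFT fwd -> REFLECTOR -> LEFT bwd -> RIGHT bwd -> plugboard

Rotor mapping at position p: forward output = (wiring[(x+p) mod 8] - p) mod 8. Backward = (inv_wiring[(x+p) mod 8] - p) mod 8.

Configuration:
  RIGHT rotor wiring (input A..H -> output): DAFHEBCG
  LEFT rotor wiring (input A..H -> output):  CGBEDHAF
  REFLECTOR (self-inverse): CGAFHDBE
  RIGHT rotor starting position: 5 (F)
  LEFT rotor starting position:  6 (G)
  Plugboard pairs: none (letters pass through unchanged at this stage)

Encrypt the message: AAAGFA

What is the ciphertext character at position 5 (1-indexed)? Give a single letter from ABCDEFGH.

Char 1 ('A'): step: R->6, L=6; A->plug->A->R->E->L->D->refl->F->L'->G->R'->G->plug->G
Char 2 ('A'): step: R->7, L=6; A->plug->A->R->H->L->B->refl->G->L'->F->R'->F->plug->F
Char 3 ('A'): step: R->0, L->7 (L advanced); A->plug->A->R->D->L->C->refl->A->L'->G->R'->H->plug->H
Char 4 ('G'): step: R->1, L=7; G->plug->G->R->F->L->E->refl->H->L'->C->R'->H->plug->H
Char 5 ('F'): step: R->2, L=7; F->plug->F->R->E->L->F->refl->D->L'->B->R'->G->plug->G

G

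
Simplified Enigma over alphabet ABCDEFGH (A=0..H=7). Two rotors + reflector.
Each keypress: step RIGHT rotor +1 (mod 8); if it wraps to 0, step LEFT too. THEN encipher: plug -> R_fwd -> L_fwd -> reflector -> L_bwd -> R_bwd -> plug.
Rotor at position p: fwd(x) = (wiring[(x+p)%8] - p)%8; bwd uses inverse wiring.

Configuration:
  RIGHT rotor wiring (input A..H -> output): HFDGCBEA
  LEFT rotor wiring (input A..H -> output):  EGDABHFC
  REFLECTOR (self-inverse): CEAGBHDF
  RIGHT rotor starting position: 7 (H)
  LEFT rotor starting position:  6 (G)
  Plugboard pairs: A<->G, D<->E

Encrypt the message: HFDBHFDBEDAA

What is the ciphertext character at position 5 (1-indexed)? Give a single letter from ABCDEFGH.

Char 1 ('H'): step: R->0, L->7 (L advanced); H->plug->H->R->A->L->D->refl->G->L'->H->R'->A->plug->G
Char 2 ('F'): step: R->1, L=7; F->plug->F->R->D->L->E->refl->B->L'->E->R'->A->plug->G
Char 3 ('D'): step: R->2, L=7; D->plug->E->R->C->L->H->refl->F->L'->B->R'->A->plug->G
Char 4 ('B'): step: R->3, L=7; B->plug->B->R->H->L->G->refl->D->L'->A->R'->H->plug->H
Char 5 ('H'): step: R->4, L=7; H->plug->H->R->C->L->H->refl->F->L'->B->R'->F->plug->F

F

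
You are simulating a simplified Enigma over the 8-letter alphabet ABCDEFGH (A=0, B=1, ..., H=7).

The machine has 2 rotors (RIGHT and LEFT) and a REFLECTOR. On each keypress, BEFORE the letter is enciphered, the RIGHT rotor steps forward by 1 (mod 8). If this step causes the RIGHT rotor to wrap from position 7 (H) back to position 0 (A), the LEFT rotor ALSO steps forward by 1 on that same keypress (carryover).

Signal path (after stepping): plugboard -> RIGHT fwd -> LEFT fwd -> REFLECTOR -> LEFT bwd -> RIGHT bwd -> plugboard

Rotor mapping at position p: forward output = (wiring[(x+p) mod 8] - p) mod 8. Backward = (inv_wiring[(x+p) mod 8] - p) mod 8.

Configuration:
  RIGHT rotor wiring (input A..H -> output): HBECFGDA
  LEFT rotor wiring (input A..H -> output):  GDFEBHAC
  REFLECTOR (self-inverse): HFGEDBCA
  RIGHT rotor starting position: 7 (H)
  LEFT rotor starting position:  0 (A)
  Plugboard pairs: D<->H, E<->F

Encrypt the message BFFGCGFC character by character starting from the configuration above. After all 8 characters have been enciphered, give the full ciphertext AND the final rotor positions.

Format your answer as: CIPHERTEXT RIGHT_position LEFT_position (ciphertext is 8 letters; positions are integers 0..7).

Answer: HBAADCGA 7 1

Derivation:
Char 1 ('B'): step: R->0, L->1 (L advanced); B->plug->B->R->B->L->E->refl->D->L'->C->R'->D->plug->H
Char 2 ('F'): step: R->1, L=1; F->plug->E->R->F->L->H->refl->A->L'->D->R'->B->plug->B
Char 3 ('F'): step: R->2, L=1; F->plug->E->R->B->L->E->refl->D->L'->C->R'->A->plug->A
Char 4 ('G'): step: R->3, L=1; G->plug->G->R->G->L->B->refl->F->L'->H->R'->A->plug->A
Char 5 ('C'): step: R->4, L=1; C->plug->C->R->H->L->F->refl->B->L'->G->R'->H->plug->D
Char 6 ('G'): step: R->5, L=1; G->plug->G->R->F->L->H->refl->A->L'->D->R'->C->plug->C
Char 7 ('F'): step: R->6, L=1; F->plug->E->R->G->L->B->refl->F->L'->H->R'->G->plug->G
Char 8 ('C'): step: R->7, L=1; C->plug->C->R->C->L->D->refl->E->L'->B->R'->A->plug->A
Final: ciphertext=HBAADCGA, RIGHT=7, LEFT=1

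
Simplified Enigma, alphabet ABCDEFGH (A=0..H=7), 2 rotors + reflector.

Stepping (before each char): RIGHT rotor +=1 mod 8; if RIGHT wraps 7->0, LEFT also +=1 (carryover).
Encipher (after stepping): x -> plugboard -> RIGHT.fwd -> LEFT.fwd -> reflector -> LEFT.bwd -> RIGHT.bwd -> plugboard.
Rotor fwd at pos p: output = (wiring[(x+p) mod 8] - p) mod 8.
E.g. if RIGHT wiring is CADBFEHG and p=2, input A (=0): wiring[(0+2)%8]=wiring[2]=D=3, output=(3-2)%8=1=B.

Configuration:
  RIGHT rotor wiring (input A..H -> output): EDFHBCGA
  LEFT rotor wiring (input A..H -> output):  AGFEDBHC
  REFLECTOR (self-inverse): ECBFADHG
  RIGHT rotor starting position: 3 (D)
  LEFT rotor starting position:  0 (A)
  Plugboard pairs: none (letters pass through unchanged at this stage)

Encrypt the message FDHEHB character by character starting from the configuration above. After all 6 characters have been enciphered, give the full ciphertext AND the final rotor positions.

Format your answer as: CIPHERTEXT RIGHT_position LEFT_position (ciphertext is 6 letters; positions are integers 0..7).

Answer: AABGFE 1 1

Derivation:
Char 1 ('F'): step: R->4, L=0; F->plug->F->R->H->L->C->refl->B->L'->F->R'->A->plug->A
Char 2 ('D'): step: R->5, L=0; D->plug->D->R->H->L->C->refl->B->L'->F->R'->A->plug->A
Char 3 ('H'): step: R->6, L=0; H->plug->H->R->E->L->D->refl->F->L'->C->R'->B->plug->B
Char 4 ('E'): step: R->7, L=0; E->plug->E->R->A->L->A->refl->E->L'->D->R'->G->plug->G
Char 5 ('H'): step: R->0, L->1 (L advanced); H->plug->H->R->A->L->F->refl->D->L'->C->R'->F->plug->F
Char 6 ('B'): step: R->1, L=1; B->plug->B->R->E->L->A->refl->E->L'->B->R'->E->plug->E
Final: ciphertext=AABGFE, RIGHT=1, LEFT=1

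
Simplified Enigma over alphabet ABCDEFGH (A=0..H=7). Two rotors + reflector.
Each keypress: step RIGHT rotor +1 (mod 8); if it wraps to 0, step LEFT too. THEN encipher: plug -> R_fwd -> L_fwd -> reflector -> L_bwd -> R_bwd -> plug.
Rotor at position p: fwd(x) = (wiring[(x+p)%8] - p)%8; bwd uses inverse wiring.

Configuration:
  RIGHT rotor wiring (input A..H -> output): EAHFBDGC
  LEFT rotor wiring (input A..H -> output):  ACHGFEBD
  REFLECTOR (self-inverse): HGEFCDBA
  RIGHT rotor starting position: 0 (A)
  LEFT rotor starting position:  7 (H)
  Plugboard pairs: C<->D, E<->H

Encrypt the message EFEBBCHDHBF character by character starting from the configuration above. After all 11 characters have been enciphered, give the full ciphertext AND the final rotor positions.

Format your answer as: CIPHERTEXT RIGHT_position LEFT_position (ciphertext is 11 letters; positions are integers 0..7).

Char 1 ('E'): step: R->1, L=7; E->plug->H->R->D->L->A->refl->H->L'->E->R'->C->plug->D
Char 2 ('F'): step: R->2, L=7; F->plug->F->R->A->L->E->refl->C->L'->H->R'->C->plug->D
Char 3 ('E'): step: R->3, L=7; E->plug->H->R->E->L->H->refl->A->L'->D->R'->D->plug->C
Char 4 ('B'): step: R->4, L=7; B->plug->B->R->H->L->C->refl->E->L'->A->R'->E->plug->H
Char 5 ('B'): step: R->5, L=7; B->plug->B->R->B->L->B->refl->G->L'->F->R'->C->plug->D
Char 6 ('C'): step: R->6, L=7; C->plug->D->R->C->L->D->refl->F->L'->G->R'->C->plug->D
Char 7 ('H'): step: R->7, L=7; H->plug->E->R->G->L->F->refl->D->L'->C->R'->F->plug->F
Char 8 ('D'): step: R->0, L->0 (L advanced); D->plug->C->R->H->L->D->refl->F->L'->E->R'->A->plug->A
Char 9 ('H'): step: R->1, L=0; H->plug->E->R->C->L->H->refl->A->L'->A->R'->D->plug->C
Char 10 ('B'): step: R->2, L=0; B->plug->B->R->D->L->G->refl->B->L'->G->R'->H->plug->E
Char 11 ('F'): step: R->3, L=0; F->plug->F->R->B->L->C->refl->E->L'->F->R'->G->plug->G
Final: ciphertext=DDCHDDFACEG, RIGHT=3, LEFT=0

Answer: DDCHDDFACEG 3 0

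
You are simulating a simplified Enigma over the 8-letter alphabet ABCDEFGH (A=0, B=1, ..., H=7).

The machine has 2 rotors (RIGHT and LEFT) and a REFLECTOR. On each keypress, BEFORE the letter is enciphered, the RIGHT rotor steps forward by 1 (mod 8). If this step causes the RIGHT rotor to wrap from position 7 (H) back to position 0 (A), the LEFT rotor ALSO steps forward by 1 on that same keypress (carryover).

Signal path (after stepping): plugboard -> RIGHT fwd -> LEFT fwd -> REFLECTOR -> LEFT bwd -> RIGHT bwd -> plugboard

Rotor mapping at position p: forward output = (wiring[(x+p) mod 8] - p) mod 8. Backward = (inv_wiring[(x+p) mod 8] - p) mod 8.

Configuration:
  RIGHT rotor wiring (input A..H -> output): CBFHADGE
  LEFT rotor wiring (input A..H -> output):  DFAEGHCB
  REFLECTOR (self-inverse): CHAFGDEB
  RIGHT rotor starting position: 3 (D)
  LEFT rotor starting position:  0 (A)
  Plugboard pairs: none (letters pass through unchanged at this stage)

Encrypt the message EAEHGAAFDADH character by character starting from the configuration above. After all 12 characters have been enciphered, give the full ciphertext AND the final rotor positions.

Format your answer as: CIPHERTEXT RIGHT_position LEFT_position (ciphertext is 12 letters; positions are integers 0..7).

Char 1 ('E'): step: R->4, L=0; E->plug->E->R->G->L->C->refl->A->L'->C->R'->C->plug->C
Char 2 ('A'): step: R->5, L=0; A->plug->A->R->G->L->C->refl->A->L'->C->R'->G->plug->G
Char 3 ('E'): step: R->6, L=0; E->plug->E->R->H->L->B->refl->H->L'->F->R'->H->plug->H
Char 4 ('H'): step: R->7, L=0; H->plug->H->R->H->L->B->refl->H->L'->F->R'->A->plug->A
Char 5 ('G'): step: R->0, L->1 (L advanced); G->plug->G->R->G->L->A->refl->C->L'->H->R'->D->plug->D
Char 6 ('A'): step: R->1, L=1; A->plug->A->R->A->L->E->refl->G->L'->E->R'->B->plug->B
Char 7 ('A'): step: R->2, L=1; A->plug->A->R->D->L->F->refl->D->L'->C->R'->F->plug->F
Char 8 ('F'): step: R->3, L=1; F->plug->F->R->H->L->C->refl->A->L'->G->R'->G->plug->G
Char 9 ('D'): step: R->4, L=1; D->plug->D->R->A->L->E->refl->G->L'->E->R'->A->plug->A
Char 10 ('A'): step: R->5, L=1; A->plug->A->R->G->L->A->refl->C->L'->H->R'->C->plug->C
Char 11 ('D'): step: R->6, L=1; D->plug->D->R->D->L->F->refl->D->L'->C->R'->G->plug->G
Char 12 ('H'): step: R->7, L=1; H->plug->H->R->H->L->C->refl->A->L'->G->R'->D->plug->D
Final: ciphertext=CGHADBFGACGD, RIGHT=7, LEFT=1

Answer: CGHADBFGACGD 7 1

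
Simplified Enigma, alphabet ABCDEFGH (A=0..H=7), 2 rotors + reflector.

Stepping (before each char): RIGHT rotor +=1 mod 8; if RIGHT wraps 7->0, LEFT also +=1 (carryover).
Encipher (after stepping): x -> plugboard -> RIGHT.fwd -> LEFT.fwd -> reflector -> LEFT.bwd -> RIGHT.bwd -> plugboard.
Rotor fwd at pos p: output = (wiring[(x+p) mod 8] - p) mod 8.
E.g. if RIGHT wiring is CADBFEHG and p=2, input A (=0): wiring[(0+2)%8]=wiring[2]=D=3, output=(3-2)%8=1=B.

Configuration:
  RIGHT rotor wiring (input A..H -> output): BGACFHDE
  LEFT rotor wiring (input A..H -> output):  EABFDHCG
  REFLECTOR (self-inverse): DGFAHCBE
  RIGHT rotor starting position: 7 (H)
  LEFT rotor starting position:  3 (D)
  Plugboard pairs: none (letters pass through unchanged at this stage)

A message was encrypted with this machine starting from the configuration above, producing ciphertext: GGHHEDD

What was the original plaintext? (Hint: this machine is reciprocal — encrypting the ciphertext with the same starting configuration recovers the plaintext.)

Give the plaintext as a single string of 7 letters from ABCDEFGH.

Char 1 ('G'): step: R->0, L->4 (L advanced); G->plug->G->R->D->L->C->refl->F->L'->G->R'->B->plug->B
Char 2 ('G'): step: R->1, L=4; G->plug->G->R->D->L->C->refl->F->L'->G->R'->E->plug->E
Char 3 ('H'): step: R->2, L=4; H->plug->H->R->E->L->A->refl->D->L'->B->R'->E->plug->E
Char 4 ('H'): step: R->3, L=4; H->plug->H->R->F->L->E->refl->H->L'->A->R'->D->plug->D
Char 5 ('E'): step: R->4, L=4; E->plug->E->R->F->L->E->refl->H->L'->A->R'->D->plug->D
Char 6 ('D'): step: R->5, L=4; D->plug->D->R->E->L->A->refl->D->L'->B->R'->E->plug->E
Char 7 ('D'): step: R->6, L=4; D->plug->D->R->A->L->H->refl->E->L'->F->R'->A->plug->A

Answer: BEEDDEA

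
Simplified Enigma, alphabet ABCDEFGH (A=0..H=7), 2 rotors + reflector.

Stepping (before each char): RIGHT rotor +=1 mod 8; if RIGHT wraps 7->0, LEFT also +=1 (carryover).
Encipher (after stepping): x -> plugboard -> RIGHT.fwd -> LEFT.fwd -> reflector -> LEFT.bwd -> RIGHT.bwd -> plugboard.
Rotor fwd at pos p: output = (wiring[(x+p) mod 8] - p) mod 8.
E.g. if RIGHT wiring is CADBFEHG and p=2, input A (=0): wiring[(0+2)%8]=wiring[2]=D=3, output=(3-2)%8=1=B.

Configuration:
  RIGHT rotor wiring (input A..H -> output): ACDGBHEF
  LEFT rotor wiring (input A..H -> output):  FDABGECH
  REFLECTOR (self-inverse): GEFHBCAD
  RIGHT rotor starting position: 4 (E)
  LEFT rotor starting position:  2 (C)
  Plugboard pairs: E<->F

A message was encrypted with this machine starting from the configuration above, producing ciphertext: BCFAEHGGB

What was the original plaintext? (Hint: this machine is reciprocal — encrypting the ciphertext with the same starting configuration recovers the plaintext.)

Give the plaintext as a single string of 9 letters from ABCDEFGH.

Char 1 ('B'): step: R->5, L=2; B->plug->B->R->H->L->B->refl->E->L'->C->R'->A->plug->A
Char 2 ('C'): step: R->6, L=2; C->plug->C->R->C->L->E->refl->B->L'->H->R'->B->plug->B
Char 3 ('F'): step: R->7, L=2; F->plug->E->R->H->L->B->refl->E->L'->C->R'->F->plug->E
Char 4 ('A'): step: R->0, L->3 (L advanced); A->plug->A->R->A->L->G->refl->A->L'->G->R'->D->plug->D
Char 5 ('E'): step: R->1, L=3; E->plug->F->R->D->L->H->refl->D->L'->B->R'->A->plug->A
Char 6 ('H'): step: R->2, L=3; H->plug->H->R->A->L->G->refl->A->L'->G->R'->G->plug->G
Char 7 ('G'): step: R->3, L=3; G->plug->G->R->H->L->F->refl->C->L'->F->R'->F->plug->E
Char 8 ('G'): step: R->4, L=3; G->plug->G->R->H->L->F->refl->C->L'->F->R'->A->plug->A
Char 9 ('B'): step: R->5, L=3; B->plug->B->R->H->L->F->refl->C->L'->F->R'->E->plug->F

Answer: ABEDAGEAF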